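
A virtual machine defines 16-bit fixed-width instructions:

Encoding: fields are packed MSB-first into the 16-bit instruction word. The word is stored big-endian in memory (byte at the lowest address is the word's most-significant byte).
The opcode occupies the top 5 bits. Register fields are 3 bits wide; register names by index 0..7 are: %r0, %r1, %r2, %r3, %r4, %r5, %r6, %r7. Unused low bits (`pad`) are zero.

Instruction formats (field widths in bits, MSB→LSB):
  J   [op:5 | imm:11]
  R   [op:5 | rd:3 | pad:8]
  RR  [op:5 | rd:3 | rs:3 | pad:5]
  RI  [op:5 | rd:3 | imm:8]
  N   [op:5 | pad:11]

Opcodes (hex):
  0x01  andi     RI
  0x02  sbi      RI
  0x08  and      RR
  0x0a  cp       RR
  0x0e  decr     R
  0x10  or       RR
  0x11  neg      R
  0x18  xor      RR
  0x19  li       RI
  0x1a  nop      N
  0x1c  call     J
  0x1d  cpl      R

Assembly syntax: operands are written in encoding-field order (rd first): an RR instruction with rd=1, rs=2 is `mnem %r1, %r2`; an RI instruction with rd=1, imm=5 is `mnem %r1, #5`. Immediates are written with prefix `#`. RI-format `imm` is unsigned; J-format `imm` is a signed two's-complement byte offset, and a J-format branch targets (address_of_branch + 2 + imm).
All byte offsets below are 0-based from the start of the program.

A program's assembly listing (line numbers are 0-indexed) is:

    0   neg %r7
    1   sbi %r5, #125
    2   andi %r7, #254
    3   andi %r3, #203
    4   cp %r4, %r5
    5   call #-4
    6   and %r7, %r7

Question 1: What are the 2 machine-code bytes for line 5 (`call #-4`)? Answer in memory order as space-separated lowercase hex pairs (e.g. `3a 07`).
e7 fc

L5: call op=0x1c:5|imm=-4:11 ⇒ 0xe7fc ⇒ big e7 fc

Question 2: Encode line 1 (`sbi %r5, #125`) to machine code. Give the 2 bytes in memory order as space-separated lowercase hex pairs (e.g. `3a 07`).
line 1 (sbi): pack op=0x2:5|rd=5:3|imm=125:8 = 0x157d; big→ 15 7d

15 7d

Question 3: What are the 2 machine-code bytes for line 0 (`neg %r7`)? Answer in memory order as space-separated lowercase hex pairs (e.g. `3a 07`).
8f 00

L0: neg op=0x11:5|rd=7:3|pad=0:8 ⇒ 0x8f00 ⇒ big 8f 00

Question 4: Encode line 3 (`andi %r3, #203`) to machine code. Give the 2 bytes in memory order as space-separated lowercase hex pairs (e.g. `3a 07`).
0b cb

3. andi fields op=0x1:5|rd=3:3|imm=203:8 → word 0bcbh → 0b cb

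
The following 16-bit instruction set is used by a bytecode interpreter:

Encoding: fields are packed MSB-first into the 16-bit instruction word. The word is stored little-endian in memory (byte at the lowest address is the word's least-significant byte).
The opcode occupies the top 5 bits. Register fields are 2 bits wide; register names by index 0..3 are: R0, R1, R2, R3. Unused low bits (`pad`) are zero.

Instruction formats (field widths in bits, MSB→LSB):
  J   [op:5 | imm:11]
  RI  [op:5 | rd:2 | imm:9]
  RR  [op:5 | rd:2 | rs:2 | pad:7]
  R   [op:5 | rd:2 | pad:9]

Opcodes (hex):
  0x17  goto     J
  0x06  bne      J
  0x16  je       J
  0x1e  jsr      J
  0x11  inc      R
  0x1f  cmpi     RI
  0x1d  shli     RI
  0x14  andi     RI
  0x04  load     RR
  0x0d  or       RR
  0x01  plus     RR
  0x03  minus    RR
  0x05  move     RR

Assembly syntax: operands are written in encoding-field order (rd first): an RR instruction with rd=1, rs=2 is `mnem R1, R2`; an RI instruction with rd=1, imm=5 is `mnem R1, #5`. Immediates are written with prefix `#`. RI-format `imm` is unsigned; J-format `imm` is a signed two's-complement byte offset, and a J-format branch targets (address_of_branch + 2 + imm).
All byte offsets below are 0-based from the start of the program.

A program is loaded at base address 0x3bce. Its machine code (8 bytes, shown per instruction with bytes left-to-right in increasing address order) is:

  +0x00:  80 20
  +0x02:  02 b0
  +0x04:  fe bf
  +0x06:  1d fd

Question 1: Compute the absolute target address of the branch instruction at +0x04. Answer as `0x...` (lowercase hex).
0x3bd2

@+04  little-endian(fe bf) = 0xbffe
  opcode bits[15:11]=0x17: goto/J
  imm@[10:0]=0x7fe (s11→-2) ⇒ #-2
  target = base 0x3bce + off 0x04 + 2 + imm -2 = 0x3bd2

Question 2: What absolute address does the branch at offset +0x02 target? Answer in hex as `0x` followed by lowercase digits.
off 0x02: read 02 b0 as little → 0xb002
  op=0xb002>>11=0x16 ⇒ je (J)
  [10:0] imm=2 = #2
  target = base 0x3bce + off 0x02 + 2 + imm 2 = 0x3bd4

0x3bd4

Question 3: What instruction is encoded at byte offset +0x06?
@+06  little-endian(1d fd) = 0xfd1d
  top 5b → 0x1f → cmpi [RI]
  rd@[10:9]=0x2 ⇒ R2
  imm@[8:0]=0x11d ⇒ #285

cmpi R2, #285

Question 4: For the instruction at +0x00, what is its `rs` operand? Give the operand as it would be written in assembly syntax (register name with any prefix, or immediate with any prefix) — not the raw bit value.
R1

+0x00: 80 20 ⇒ word 0x2080 (little)
  op=0x2080>>11=0x4 ⇒ load (RR)
  rd@[10:9]=0x0 ⇒ R0
  rs@[8:7]=0x1 ⇒ R1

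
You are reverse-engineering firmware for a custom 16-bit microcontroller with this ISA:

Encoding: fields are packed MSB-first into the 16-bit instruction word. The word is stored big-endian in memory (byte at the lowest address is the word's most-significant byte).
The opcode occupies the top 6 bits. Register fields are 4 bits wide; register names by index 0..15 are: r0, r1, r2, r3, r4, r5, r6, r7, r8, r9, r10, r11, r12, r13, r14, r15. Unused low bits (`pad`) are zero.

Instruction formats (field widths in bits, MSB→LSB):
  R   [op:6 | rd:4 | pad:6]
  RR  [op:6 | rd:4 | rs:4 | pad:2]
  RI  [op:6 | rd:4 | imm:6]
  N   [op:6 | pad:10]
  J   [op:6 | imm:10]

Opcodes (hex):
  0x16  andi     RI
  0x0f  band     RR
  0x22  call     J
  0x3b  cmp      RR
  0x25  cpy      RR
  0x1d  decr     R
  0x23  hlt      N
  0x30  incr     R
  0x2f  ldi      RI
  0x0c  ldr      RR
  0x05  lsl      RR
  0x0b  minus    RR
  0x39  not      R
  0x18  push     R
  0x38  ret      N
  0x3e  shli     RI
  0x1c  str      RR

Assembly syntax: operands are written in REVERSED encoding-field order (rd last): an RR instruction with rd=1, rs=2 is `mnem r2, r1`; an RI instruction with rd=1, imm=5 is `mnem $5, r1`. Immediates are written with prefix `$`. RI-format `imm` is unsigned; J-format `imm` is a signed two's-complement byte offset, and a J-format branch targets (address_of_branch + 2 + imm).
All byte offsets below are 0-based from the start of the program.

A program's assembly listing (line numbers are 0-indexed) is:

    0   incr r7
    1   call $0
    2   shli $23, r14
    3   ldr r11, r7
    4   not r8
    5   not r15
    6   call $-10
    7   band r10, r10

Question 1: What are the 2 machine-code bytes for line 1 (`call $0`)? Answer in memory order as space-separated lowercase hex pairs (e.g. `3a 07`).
1. call fields op=0x22:6|imm=0:10 → word 8800h → 88 00

88 00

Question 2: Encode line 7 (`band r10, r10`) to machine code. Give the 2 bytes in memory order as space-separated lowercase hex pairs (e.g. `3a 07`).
7. band fields op=0xf:6|rd=10:4|rs=10:4|pad=0:2 → word 3ea8h → 3e a8

3e a8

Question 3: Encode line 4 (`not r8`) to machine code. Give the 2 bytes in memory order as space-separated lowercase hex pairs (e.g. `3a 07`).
4. not fields op=0x39:6|rd=8:4|pad=0:6 → word e600h → e6 00

e6 00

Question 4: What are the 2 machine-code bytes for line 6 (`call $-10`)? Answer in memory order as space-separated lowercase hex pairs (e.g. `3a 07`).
8b f6

line 6 (call): pack op=0x22:6|imm=-10:10 = 0x8bf6; big→ 8b f6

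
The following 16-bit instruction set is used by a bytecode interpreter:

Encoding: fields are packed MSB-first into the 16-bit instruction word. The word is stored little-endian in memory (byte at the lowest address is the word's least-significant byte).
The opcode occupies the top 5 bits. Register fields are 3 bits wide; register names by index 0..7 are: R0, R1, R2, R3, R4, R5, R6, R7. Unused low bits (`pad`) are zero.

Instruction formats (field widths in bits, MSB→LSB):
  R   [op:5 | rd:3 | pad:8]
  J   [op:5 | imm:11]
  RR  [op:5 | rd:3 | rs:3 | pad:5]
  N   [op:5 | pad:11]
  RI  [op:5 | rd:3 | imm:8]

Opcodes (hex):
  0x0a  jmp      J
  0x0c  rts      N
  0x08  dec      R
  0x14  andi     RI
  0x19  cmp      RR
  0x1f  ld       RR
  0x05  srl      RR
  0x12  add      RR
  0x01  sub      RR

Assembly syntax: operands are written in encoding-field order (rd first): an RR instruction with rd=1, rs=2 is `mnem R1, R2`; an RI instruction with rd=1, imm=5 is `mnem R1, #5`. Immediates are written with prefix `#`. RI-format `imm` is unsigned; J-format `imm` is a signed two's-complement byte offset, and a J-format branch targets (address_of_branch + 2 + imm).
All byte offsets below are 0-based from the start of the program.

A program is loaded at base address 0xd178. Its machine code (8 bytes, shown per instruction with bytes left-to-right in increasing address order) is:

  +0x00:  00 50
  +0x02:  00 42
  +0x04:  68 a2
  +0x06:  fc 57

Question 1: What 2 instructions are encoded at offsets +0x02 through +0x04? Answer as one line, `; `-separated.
dec R2; andi R2, #104

off 0x02: read 00 42 as little → 0x4200
  op=0x4200>>11=0x8 ⇒ dec (R)
  [10:8] rd=2 = R2
off 0x04: read 68 a2 as little → 0xa268
  op=0xa268>>11=0x14 ⇒ andi (RI)
  [10:8] rd=2 = R2
  [7:0] imm=104 = #104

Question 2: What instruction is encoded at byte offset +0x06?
jmp #-4

+0x06: fc 57 ⇒ word 0x57fc (little)
  op=0x57fc>>11=0xa ⇒ jmp (J)
  imm@[10:0]=0x7fc (s11→-4) ⇒ #-4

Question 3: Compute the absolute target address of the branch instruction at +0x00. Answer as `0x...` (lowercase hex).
off 0x00: read 00 50 as little → 0x5000
  top 5b → 0xa → jmp [J]
  [10:0] imm=0 = #0
  target = base 0xd178 + off 0x00 + 2 + imm 0 = 0xd17a

0xd17a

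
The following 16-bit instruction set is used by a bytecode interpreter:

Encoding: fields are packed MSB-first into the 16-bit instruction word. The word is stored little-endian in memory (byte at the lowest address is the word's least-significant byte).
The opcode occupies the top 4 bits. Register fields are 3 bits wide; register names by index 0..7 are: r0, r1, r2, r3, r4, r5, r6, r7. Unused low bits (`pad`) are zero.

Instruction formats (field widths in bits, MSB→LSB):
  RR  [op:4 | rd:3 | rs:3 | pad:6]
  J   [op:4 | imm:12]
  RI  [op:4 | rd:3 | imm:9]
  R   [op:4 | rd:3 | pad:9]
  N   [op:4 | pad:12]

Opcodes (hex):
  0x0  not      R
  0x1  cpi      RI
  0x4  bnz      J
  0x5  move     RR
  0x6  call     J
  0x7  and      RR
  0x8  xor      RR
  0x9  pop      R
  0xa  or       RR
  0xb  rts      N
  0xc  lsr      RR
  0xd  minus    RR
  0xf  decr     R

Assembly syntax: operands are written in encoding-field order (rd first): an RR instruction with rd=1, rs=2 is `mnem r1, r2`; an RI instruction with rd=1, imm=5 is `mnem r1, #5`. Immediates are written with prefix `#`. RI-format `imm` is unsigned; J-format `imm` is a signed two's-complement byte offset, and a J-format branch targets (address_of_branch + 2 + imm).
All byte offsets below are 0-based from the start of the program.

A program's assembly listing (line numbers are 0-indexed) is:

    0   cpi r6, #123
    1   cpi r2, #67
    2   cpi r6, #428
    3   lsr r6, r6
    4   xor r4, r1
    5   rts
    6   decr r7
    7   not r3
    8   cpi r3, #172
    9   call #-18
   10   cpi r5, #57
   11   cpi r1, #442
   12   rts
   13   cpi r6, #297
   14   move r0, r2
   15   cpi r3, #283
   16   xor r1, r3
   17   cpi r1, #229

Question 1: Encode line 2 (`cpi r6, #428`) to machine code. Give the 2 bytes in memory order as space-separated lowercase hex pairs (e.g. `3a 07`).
2. cpi fields op=0x1:4|rd=6:3|imm=428:9 → word 1dach → ac 1d

ac 1d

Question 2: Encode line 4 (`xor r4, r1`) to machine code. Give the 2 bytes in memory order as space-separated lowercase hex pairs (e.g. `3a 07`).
line 4 (xor): pack op=0x8:4|rd=4:3|rs=1:3|pad=0:6 = 0x8840; little→ 40 88

40 88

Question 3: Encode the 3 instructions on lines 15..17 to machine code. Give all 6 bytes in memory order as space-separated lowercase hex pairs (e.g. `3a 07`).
1b 17 c0 82 e5 12

line 15 (cpi): pack op=0x1:4|rd=3:3|imm=283:9 = 0x171b; little→ 1b 17
line 16 (xor): pack op=0x8:4|rd=1:3|rs=3:3|pad=0:6 = 0x82c0; little→ c0 82
line 17 (cpi): pack op=0x1:4|rd=1:3|imm=229:9 = 0x12e5; little→ e5 12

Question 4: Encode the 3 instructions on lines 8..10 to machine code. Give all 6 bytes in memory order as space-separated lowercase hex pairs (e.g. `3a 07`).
line 8 (cpi): pack op=0x1:4|rd=3:3|imm=172:9 = 0x16ac; little→ ac 16
line 9 (call): pack op=0x6:4|imm=-18:12 = 0x6fee; little→ ee 6f
line 10 (cpi): pack op=0x1:4|rd=5:3|imm=57:9 = 0x1a39; little→ 39 1a

ac 16 ee 6f 39 1a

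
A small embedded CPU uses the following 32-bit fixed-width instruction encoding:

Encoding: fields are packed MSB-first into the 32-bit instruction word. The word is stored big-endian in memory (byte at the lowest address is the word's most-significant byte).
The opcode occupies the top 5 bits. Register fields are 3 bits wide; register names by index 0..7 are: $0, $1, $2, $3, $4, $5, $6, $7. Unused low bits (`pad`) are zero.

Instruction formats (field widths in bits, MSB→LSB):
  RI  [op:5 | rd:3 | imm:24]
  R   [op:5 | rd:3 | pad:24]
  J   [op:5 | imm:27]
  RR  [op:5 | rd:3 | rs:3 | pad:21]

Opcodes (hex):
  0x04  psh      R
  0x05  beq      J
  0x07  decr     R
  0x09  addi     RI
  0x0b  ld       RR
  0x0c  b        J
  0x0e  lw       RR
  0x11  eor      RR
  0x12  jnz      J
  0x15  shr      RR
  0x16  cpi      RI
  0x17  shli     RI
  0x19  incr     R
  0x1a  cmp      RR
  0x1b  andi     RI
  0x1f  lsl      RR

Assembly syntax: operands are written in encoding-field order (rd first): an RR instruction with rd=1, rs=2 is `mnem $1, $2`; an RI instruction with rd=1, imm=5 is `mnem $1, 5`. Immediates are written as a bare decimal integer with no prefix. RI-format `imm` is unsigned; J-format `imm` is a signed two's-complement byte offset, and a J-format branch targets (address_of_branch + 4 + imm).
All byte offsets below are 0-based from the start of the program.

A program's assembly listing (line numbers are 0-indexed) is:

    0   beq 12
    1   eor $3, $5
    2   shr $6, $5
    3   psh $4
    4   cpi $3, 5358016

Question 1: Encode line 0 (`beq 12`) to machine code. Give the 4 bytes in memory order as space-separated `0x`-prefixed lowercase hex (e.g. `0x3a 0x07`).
0. beq fields op=0x5:5|imm=12:27 → word 2800000ch → 28 00 00 0c

0x28 0x00 0x00 0x0c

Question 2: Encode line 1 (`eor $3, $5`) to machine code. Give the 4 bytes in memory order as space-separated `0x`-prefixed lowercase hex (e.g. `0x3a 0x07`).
0x8b 0xa0 0x00 0x00

line 1 (eor): pack op=0x11:5|rd=3:3|rs=5:3|pad=0:21 = 0x8ba00000; big→ 8b a0 00 00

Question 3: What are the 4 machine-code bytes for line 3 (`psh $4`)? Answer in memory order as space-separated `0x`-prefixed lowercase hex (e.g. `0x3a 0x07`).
line 3 (psh): pack op=0x4:5|rd=4:3|pad=0:24 = 0x24000000; big→ 24 00 00 00

0x24 0x00 0x00 0x00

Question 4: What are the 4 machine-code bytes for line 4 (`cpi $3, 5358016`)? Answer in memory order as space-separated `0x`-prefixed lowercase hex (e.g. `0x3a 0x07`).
line 4 (cpi): pack op=0x16:5|rd=3:3|imm=5358016:24 = 0xb351c1c0; big→ b3 51 c1 c0

0xb3 0x51 0xc1 0xc0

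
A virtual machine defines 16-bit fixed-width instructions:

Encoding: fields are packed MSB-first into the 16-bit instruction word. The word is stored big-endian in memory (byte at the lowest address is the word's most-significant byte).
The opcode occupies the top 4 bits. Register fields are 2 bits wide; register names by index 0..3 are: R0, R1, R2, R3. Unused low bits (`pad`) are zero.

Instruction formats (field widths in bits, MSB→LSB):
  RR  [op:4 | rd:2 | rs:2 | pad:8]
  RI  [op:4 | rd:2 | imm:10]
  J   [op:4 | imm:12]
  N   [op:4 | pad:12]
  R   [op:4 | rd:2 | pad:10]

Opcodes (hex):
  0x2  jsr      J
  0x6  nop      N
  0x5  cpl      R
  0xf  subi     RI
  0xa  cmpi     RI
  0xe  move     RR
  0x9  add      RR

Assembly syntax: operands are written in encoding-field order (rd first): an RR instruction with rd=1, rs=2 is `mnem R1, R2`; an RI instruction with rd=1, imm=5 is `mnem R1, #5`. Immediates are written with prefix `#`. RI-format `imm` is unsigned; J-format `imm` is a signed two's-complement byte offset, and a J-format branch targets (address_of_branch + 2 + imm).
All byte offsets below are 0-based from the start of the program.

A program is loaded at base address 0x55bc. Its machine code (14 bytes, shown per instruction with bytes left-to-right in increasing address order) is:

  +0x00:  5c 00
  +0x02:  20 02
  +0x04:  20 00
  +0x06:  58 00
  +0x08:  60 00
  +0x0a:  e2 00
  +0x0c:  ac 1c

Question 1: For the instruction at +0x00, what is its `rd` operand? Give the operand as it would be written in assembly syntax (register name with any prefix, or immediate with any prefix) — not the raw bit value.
R3

[00] 5c 00 → 0x5c00
  op=0x5c00>>12=0x5 ⇒ cpl (R)
  rd@[11:10]=0x3 ⇒ R3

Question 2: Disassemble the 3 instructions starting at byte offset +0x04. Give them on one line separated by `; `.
[04] 20 00 → 0x2000
  top 4b → 0x2 → jsr [J]
  imm@[11:0]=0x0 ⇒ #0
[06] 58 00 → 0x5800
  top 4b → 0x5 → cpl [R]
  rd@[11:10]=0x2 ⇒ R2
[08] 60 00 → 0x6000
  top 4b → 0x6 → nop [N]

jsr #0; cpl R2; nop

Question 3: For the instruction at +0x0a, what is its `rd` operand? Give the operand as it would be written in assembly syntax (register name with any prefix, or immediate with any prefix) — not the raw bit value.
R0

[0a] e2 00 → 0xe200
  opcode bits[15:12]=0xe: move/RR
  rd: (w>>10)&0x3=0x0 → R0
  rs: (w>>8)&0x3=0x2 → R2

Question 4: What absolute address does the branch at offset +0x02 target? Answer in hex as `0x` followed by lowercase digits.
@+02  big-endian(20 02) = 0x2002
  top 4b → 0x2 → jsr [J]
  imm: (w>>0)&0xfff=0x2 → #2
  target = base 0x55bc + off 0x02 + 2 + imm 2 = 0x55c2

0x55c2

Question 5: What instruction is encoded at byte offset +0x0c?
[0c] ac 1c → 0xac1c
  top 4b → 0xa → cmpi [RI]
  rd@[11:10]=0x3 ⇒ R3
  imm@[9:0]=0x1c ⇒ #28

cmpi R3, #28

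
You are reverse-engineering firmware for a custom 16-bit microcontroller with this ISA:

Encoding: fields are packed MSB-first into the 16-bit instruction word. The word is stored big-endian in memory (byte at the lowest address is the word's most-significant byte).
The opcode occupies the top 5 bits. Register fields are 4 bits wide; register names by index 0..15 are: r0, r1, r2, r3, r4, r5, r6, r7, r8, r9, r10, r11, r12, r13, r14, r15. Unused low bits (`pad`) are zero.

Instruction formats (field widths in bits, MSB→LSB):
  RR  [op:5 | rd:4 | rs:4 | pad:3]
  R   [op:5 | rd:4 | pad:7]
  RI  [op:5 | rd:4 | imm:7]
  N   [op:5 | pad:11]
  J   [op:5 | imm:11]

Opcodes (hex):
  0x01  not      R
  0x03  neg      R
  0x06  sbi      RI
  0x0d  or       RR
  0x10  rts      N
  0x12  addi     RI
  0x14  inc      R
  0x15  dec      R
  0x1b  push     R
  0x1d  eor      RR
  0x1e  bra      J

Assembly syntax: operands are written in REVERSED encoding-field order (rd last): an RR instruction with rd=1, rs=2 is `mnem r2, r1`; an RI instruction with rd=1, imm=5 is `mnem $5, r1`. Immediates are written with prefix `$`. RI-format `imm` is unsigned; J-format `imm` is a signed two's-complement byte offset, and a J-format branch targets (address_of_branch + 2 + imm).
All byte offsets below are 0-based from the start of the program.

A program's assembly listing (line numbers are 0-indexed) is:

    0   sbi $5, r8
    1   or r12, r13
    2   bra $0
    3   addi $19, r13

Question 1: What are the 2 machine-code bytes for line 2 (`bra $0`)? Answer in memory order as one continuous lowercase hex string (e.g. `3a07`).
L2: bra op=0x1e:5|imm=0:11 ⇒ 0xf000 ⇒ big f0 00

f000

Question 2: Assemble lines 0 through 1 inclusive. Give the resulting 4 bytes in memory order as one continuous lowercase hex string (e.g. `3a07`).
line 0 (sbi): pack op=0x6:5|rd=8:4|imm=5:7 = 0x3405; big→ 34 05
line 1 (or): pack op=0xd:5|rd=13:4|rs=12:4|pad=0:3 = 0x6ee0; big→ 6e e0

34056ee0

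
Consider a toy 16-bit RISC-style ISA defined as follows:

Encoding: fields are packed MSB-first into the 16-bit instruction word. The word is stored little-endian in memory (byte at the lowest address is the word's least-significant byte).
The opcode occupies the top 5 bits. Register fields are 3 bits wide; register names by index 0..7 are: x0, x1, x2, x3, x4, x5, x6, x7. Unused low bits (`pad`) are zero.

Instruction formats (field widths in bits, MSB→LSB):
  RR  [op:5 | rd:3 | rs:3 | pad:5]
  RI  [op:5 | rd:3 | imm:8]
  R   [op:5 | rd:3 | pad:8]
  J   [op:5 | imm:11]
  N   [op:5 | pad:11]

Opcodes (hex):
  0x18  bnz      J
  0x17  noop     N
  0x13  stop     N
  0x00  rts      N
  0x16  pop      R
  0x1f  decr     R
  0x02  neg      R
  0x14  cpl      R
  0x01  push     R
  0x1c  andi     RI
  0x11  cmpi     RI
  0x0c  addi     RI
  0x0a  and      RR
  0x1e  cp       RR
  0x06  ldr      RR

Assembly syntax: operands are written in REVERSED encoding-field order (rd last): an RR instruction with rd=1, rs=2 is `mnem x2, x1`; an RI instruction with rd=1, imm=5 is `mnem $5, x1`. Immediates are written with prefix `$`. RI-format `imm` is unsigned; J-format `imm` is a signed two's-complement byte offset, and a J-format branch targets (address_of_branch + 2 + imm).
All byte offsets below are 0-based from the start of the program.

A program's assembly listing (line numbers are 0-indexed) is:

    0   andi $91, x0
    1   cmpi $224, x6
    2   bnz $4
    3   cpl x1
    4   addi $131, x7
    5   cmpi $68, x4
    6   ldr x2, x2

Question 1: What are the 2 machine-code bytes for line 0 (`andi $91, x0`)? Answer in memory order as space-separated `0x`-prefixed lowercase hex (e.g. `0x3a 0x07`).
0. andi fields op=0x1c:5|rd=0:3|imm=91:8 → word e05bh → 5b e0

0x5b 0xe0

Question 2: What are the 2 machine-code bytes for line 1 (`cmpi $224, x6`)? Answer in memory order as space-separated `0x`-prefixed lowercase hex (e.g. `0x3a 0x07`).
0xe0 0x8e

line 1 (cmpi): pack op=0x11:5|rd=6:3|imm=224:8 = 0x8ee0; little→ e0 8e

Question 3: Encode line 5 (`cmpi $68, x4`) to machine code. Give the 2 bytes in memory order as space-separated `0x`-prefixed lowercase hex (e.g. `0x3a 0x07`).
5. cmpi fields op=0x11:5|rd=4:3|imm=68:8 → word 8c44h → 44 8c

0x44 0x8c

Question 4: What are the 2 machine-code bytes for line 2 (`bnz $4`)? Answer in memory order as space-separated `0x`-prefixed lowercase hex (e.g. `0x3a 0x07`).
0x04 0xc0

line 2 (bnz): pack op=0x18:5|imm=4:11 = 0xc004; little→ 04 c0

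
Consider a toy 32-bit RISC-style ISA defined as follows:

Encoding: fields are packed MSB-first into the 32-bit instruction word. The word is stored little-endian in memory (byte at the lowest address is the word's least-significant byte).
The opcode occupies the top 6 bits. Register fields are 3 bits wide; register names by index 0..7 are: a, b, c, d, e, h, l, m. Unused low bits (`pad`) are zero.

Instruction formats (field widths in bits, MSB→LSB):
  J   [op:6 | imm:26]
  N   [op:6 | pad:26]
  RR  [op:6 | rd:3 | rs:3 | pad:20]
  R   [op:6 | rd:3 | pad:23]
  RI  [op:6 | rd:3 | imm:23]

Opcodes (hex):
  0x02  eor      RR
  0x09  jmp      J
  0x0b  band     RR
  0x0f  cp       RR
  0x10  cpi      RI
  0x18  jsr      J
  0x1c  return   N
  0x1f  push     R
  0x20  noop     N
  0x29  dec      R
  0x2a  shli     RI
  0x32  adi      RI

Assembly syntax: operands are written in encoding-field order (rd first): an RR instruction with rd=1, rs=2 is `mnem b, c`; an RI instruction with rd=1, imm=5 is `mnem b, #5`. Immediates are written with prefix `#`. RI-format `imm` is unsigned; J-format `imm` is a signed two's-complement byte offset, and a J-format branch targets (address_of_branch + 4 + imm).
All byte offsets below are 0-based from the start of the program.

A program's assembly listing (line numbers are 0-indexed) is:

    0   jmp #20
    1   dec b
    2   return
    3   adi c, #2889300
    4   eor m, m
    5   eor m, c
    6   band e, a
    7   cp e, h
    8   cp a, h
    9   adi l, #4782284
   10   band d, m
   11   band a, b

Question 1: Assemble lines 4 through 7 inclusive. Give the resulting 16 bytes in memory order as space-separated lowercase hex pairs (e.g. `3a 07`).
L4: eor op=0x2:6|rd=7:3|rs=7:3|pad=0:20 ⇒ 0x0bf00000 ⇒ little 00 00 f0 0b
L5: eor op=0x2:6|rd=7:3|rs=2:3|pad=0:20 ⇒ 0x0ba00000 ⇒ little 00 00 a0 0b
L6: band op=0xb:6|rd=4:3|rs=0:3|pad=0:20 ⇒ 0x2e000000 ⇒ little 00 00 00 2e
L7: cp op=0xf:6|rd=4:3|rs=5:3|pad=0:20 ⇒ 0x3e500000 ⇒ little 00 00 50 3e

00 00 f0 0b 00 00 a0 0b 00 00 00 2e 00 00 50 3e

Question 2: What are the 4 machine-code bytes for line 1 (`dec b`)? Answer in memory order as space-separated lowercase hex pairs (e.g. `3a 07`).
00 00 80 a4

L1: dec op=0x29:6|rd=1:3|pad=0:23 ⇒ 0xa4800000 ⇒ little 00 00 80 a4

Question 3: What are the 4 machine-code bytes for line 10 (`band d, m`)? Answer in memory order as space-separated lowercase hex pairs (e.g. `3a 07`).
line 10 (band): pack op=0xb:6|rd=3:3|rs=7:3|pad=0:20 = 0x2df00000; little→ 00 00 f0 2d

00 00 f0 2d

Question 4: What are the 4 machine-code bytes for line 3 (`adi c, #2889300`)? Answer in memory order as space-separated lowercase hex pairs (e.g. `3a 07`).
line 3 (adi): pack op=0x32:6|rd=2:3|imm=2889300:23 = 0xc92c1654; little→ 54 16 2c c9

54 16 2c c9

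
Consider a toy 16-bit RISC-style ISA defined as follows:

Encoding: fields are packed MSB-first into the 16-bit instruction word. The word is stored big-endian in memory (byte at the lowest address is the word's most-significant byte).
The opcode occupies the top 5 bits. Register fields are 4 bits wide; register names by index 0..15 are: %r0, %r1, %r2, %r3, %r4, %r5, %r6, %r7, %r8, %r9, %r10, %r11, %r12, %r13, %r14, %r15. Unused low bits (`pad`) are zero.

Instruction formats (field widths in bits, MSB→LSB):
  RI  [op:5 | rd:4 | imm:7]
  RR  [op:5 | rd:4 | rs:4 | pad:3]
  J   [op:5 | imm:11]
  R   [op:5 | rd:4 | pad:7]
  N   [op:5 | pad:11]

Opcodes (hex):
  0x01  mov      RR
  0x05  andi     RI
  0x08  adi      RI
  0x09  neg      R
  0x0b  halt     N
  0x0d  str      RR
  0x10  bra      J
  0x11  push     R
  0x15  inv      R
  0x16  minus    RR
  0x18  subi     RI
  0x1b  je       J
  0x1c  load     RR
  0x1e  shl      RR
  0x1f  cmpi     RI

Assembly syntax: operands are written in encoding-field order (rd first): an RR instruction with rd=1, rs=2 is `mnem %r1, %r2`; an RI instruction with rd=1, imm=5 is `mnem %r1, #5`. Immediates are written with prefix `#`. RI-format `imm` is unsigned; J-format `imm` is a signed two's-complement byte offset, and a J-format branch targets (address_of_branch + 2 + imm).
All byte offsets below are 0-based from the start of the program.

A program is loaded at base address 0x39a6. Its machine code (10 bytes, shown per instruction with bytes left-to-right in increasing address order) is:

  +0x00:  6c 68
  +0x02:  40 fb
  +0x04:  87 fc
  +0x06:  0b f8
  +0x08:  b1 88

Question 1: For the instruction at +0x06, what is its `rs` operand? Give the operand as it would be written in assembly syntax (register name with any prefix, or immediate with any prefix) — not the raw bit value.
@+06  big-endian(0b f8) = 0x0bf8
  op=0x0bf8>>11=0x1 ⇒ mov (RR)
  [10:7] rd=7 = %r7
  [6:3] rs=15 = %r15

%r15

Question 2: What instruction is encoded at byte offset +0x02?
[02] 40 fb → 0x40fb
  top 5b → 0x8 → adi [RI]
  rd: (w>>7)&0xf=0x1 → %r1
  imm: (w>>0)&0x7f=0x7b → #123

adi %r1, #123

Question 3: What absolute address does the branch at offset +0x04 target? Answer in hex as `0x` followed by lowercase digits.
0x39a8

@+04  big-endian(87 fc) = 0x87fc
  op=0x87fc>>11=0x10 ⇒ bra (J)
  imm: (w>>0)&0x7ff=0x7fc (s11→-4) → #-4
  target = base 0x39a6 + off 0x04 + 2 + imm -4 = 0x39a8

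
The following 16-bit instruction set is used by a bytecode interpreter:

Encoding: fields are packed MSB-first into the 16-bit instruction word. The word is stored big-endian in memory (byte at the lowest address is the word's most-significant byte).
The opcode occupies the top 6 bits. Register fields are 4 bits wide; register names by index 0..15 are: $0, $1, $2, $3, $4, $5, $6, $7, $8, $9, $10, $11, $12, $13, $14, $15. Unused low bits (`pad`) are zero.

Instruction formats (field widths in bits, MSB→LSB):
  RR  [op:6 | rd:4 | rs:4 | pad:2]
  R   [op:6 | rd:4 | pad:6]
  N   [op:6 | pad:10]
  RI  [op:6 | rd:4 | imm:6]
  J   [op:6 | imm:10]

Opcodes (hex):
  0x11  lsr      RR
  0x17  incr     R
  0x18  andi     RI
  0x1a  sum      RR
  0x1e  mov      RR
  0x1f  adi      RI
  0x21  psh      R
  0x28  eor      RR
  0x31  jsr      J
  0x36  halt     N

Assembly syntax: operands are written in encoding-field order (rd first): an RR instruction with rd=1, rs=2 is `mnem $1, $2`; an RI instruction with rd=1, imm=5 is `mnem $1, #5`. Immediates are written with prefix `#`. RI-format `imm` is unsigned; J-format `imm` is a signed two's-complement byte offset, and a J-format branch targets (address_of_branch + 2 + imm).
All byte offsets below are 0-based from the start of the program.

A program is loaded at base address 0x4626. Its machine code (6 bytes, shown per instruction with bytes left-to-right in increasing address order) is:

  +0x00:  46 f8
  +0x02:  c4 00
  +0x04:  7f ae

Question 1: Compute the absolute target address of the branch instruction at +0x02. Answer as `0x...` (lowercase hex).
@+02  big-endian(c4 00) = 0xc400
  top 6b → 0x31 → jsr [J]
  [9:0] imm=0 = #0
  target = base 0x4626 + off 0x02 + 2 + imm 0 = 0x462a

0x462a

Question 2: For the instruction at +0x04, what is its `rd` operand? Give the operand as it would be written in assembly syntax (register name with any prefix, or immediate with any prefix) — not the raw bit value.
[04] 7f ae → 0x7fae
  opcode bits[15:10]=0x1f: adi/RI
  rd@[9:6]=0xe ⇒ $14
  imm@[5:0]=0x2e ⇒ #46

$14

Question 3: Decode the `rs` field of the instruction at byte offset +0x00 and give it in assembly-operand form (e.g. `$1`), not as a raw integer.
$14

@+00  big-endian(46 f8) = 0x46f8
  top 6b → 0x11 → lsr [RR]
  rd: (w>>6)&0xf=0xb → $11
  rs: (w>>2)&0xf=0xe → $14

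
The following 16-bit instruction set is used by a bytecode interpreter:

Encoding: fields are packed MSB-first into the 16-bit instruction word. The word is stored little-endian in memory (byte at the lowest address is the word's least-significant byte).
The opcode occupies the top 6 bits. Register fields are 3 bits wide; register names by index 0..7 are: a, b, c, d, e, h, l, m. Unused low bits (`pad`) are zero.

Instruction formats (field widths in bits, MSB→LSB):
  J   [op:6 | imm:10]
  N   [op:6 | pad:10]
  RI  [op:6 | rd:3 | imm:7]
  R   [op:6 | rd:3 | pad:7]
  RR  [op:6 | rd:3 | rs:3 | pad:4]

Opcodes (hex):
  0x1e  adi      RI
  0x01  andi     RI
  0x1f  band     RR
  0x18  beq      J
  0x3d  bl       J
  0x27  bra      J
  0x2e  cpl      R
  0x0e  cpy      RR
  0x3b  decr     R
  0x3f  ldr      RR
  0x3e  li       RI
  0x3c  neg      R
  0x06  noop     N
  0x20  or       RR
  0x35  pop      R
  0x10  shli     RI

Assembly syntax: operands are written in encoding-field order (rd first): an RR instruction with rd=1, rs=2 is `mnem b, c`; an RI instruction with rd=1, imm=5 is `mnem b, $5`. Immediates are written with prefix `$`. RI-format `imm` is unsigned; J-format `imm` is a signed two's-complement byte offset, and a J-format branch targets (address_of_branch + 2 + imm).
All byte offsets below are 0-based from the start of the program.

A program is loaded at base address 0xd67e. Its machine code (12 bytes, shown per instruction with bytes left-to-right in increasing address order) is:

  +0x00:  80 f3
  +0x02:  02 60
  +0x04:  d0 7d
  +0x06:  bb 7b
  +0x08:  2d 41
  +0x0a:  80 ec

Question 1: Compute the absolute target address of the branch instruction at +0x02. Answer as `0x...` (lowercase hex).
0xd684

@+02  little-endian(02 60) = 0x6002
  top 6b → 0x18 → beq [J]
  imm@[9:0]=0x2 ⇒ $2
  target = base 0xd67e + off 0x02 + 2 + imm 2 = 0xd684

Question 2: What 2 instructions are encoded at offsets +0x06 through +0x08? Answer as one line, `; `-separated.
+0x06: bb 7b ⇒ word 0x7bbb (little)
  opcode bits[15:10]=0x1e: adi/RI
  rd@[9:7]=0x7 ⇒ m
  imm@[6:0]=0x3b ⇒ $59
+0x08: 2d 41 ⇒ word 0x412d (little)
  opcode bits[15:10]=0x10: shli/RI
  rd@[9:7]=0x2 ⇒ c
  imm@[6:0]=0x2d ⇒ $45

adi m, $59; shli c, $45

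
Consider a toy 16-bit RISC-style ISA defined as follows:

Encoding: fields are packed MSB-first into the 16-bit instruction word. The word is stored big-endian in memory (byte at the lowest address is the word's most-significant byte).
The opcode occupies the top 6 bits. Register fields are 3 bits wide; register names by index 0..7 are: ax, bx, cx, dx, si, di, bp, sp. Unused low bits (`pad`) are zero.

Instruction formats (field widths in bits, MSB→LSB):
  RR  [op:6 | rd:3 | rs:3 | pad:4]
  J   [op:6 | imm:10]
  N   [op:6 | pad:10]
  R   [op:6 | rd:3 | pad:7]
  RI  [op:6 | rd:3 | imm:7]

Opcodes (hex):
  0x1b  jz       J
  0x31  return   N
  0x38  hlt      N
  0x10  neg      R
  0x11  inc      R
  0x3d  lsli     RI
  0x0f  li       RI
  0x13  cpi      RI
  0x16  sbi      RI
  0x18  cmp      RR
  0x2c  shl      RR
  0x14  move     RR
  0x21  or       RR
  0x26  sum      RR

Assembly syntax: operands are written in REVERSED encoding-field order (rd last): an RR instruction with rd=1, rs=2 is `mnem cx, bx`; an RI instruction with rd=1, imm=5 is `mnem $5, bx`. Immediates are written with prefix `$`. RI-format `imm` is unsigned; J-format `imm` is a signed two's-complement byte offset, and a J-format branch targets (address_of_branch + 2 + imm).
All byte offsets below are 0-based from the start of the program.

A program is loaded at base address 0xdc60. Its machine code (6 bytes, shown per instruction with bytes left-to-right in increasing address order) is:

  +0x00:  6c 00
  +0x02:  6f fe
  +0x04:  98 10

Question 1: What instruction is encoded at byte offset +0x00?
+0x00: 6c 00 ⇒ word 0x6c00 (big)
  opcode bits[15:10]=0x1b: jz/J
  imm: (w>>0)&0x3ff=0x0 → $0

jz $0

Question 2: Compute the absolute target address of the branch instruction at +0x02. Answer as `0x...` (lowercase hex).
[02] 6f fe → 0x6ffe
  opcode bits[15:10]=0x1b: jz/J
  imm@[9:0]=0x3fe (s10→-2) ⇒ $-2
  target = base 0xdc60 + off 0x02 + 2 + imm -2 = 0xdc62

0xdc62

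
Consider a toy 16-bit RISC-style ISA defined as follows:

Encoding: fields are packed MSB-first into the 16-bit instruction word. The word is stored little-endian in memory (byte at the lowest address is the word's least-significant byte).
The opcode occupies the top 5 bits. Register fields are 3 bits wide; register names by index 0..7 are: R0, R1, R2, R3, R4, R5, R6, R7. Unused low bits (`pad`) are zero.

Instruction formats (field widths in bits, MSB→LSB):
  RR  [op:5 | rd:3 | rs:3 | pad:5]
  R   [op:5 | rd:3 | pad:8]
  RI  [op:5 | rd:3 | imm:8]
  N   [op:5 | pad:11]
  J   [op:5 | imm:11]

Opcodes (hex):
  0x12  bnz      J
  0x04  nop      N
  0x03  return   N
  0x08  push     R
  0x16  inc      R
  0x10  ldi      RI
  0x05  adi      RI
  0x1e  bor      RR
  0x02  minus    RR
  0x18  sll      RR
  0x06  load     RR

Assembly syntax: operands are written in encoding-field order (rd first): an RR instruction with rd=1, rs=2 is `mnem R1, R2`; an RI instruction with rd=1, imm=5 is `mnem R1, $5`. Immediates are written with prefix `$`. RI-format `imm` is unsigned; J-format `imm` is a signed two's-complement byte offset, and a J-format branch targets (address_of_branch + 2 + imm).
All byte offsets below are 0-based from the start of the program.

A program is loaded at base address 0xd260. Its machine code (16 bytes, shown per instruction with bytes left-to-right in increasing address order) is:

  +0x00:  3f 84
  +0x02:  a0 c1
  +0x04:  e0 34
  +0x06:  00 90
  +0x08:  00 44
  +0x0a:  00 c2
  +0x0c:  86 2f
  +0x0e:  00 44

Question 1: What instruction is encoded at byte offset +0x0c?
adi R7, $134

[0c] 86 2f → 0x2f86
  op=0x2f86>>11=0x5 ⇒ adi (RI)
  rd: (w>>8)&0x7=0x7 → R7
  imm: (w>>0)&0xff=0x86 → $134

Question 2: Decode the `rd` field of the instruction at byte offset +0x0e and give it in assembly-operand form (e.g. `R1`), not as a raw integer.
+0x0e: 00 44 ⇒ word 0x4400 (little)
  op=0x4400>>11=0x8 ⇒ push (R)
  rd@[10:8]=0x4 ⇒ R4

R4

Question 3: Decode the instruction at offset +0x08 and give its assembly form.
+0x08: 00 44 ⇒ word 0x4400 (little)
  op=0x4400>>11=0x8 ⇒ push (R)
  rd@[10:8]=0x4 ⇒ R4

push R4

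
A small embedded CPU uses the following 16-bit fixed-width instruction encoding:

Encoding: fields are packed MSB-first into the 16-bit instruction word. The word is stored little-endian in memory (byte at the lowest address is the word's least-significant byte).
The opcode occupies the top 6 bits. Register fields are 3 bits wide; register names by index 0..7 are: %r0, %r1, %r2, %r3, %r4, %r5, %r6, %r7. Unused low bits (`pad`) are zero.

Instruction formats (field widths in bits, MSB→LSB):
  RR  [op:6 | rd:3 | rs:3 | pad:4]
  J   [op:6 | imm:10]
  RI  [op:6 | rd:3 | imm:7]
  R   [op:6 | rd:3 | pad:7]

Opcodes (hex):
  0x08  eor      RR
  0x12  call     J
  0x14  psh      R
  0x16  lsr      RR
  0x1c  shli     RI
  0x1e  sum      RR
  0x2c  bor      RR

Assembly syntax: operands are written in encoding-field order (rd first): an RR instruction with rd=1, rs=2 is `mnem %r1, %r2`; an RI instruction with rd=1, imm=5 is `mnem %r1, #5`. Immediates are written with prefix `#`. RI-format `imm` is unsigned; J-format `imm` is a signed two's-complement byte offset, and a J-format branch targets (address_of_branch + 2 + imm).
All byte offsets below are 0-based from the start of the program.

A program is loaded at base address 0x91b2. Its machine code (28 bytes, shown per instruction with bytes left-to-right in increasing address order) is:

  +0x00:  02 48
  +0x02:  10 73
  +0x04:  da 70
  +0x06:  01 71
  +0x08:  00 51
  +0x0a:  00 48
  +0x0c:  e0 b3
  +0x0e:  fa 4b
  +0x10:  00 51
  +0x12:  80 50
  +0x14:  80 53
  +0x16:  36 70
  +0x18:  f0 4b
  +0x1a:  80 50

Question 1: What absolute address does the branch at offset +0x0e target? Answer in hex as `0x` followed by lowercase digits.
0x91bc

off 0x0e: read fa 4b as little → 0x4bfa
  op=0x4bfa>>10=0x12 ⇒ call (J)
  imm@[9:0]=0x3fa (s10→-6) ⇒ #-6
  target = base 0x91b2 + off 0x0e + 2 + imm -6 = 0x91bc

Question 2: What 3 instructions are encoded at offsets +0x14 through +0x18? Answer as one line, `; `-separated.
psh %r7; shli %r0, #54; call #-16

@+14  little-endian(80 53) = 0x5380
  op=0x5380>>10=0x14 ⇒ psh (R)
  rd@[9:7]=0x7 ⇒ %r7
@+16  little-endian(36 70) = 0x7036
  op=0x7036>>10=0x1c ⇒ shli (RI)
  rd@[9:7]=0x0 ⇒ %r0
  imm@[6:0]=0x36 ⇒ #54
@+18  little-endian(f0 4b) = 0x4bf0
  op=0x4bf0>>10=0x12 ⇒ call (J)
  imm@[9:0]=0x3f0 (s10→-16) ⇒ #-16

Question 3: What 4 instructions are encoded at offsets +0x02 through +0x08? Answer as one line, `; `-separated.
@+02  little-endian(10 73) = 0x7310
  top 6b → 0x1c → shli [RI]
  rd@[9:7]=0x6 ⇒ %r6
  imm@[6:0]=0x10 ⇒ #16
@+04  little-endian(da 70) = 0x70da
  top 6b → 0x1c → shli [RI]
  rd@[9:7]=0x1 ⇒ %r1
  imm@[6:0]=0x5a ⇒ #90
@+06  little-endian(01 71) = 0x7101
  top 6b → 0x1c → shli [RI]
  rd@[9:7]=0x2 ⇒ %r2
  imm@[6:0]=0x1 ⇒ #1
@+08  little-endian(00 51) = 0x5100
  top 6b → 0x14 → psh [R]
  rd@[9:7]=0x2 ⇒ %r2

shli %r6, #16; shli %r1, #90; shli %r2, #1; psh %r2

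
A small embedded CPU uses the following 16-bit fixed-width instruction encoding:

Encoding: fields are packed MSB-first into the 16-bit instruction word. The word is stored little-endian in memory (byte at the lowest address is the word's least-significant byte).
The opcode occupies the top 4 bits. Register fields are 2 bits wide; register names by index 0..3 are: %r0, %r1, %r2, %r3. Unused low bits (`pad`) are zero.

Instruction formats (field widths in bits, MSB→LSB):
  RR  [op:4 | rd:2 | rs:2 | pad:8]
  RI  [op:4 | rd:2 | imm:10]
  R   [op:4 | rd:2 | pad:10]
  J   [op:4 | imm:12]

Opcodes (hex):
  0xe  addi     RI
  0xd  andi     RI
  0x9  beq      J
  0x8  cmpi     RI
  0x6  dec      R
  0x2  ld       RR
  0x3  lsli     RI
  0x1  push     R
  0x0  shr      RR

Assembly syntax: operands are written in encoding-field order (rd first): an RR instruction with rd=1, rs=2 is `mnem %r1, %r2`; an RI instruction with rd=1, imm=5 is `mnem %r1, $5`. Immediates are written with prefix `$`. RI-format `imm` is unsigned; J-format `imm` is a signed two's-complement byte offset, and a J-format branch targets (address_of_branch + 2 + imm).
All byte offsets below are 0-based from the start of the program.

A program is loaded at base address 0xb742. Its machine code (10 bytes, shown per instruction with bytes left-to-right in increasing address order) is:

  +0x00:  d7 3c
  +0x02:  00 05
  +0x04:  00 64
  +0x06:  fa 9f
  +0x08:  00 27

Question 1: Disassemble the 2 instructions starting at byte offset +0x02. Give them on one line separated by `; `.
shr %r1, %r1; dec %r1

off 0x02: read 00 05 as little → 0x0500
  opcode bits[15:12]=0x0: shr/RR
  rd: (w>>10)&0x3=0x1 → %r1
  rs: (w>>8)&0x3=0x1 → %r1
off 0x04: read 00 64 as little → 0x6400
  opcode bits[15:12]=0x6: dec/R
  rd: (w>>10)&0x3=0x1 → %r1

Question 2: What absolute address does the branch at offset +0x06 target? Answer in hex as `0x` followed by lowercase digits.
+0x06: fa 9f ⇒ word 0x9ffa (little)
  op=0x9ffa>>12=0x9 ⇒ beq (J)
  imm: (w>>0)&0xfff=0xffa (s12→-6) → $-6
  target = base 0xb742 + off 0x06 + 2 + imm -6 = 0xb744

0xb744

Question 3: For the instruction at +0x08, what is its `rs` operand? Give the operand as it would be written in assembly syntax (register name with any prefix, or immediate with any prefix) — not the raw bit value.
%r3

off 0x08: read 00 27 as little → 0x2700
  top 4b → 0x2 → ld [RR]
  rd: (w>>10)&0x3=0x1 → %r1
  rs: (w>>8)&0x3=0x3 → %r3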